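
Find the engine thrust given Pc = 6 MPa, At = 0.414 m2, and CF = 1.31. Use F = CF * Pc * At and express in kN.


F = 1.31 * 6e6 * 0.414 = 3.2540e+06 N = 3254.0 kN

3254.0 kN


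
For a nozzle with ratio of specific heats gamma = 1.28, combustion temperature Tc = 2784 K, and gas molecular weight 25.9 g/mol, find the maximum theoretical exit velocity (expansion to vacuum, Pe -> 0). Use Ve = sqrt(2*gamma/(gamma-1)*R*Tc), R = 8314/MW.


R = 8314 / 25.9 = 321.0 J/(kg.K)
Ve = sqrt(2 * 1.28 / (1.28 - 1) * 321.0 * 2784) = 2858 m/s

2858 m/s


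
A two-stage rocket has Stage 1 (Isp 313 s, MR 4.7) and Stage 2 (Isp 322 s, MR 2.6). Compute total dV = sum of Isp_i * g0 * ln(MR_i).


dV1 = 313 * 9.81 * ln(4.7) = 4751.8 m/s
dV2 = 322 * 9.81 * ln(2.6) = 3018.3 m/s
Total dV = 4751.8 + 3018.3 = 7770.1 m/s ~ 7770 m/s

7770 m/s


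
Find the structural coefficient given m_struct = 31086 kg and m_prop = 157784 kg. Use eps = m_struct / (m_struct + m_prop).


eps = 31086 / (31086 + 157784) = 0.1646

0.1646


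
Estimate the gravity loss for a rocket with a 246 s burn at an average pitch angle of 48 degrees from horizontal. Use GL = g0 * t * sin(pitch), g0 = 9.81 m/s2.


GL = 9.81 * 246 * sin(48 deg) = 1793 m/s

1793 m/s


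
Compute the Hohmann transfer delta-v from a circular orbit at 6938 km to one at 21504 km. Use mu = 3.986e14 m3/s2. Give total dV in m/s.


V1 = sqrt(mu/r1) = 7579.69 m/s
dV1 = V1*(sqrt(2*r2/(r1+r2)) - 1) = 1740.96 m/s
V2 = sqrt(mu/r2) = 4305.36 m/s
dV2 = V2*(1 - sqrt(2*r1/(r1+r2))) = 1298.16 m/s
Total dV = 3039 m/s

3039 m/s


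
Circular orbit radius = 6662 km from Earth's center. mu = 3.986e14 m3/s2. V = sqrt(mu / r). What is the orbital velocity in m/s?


V = sqrt(3.986e14 / 6662000) = 7735 m/s

7735 m/s


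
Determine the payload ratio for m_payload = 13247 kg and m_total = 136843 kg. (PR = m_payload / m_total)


PR = 13247 / 136843 = 0.0968

0.0968


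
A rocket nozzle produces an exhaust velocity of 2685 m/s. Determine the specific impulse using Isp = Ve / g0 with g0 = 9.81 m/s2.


Isp = Ve / g0 = 2685 / 9.81 = 273.7 s

273.7 s


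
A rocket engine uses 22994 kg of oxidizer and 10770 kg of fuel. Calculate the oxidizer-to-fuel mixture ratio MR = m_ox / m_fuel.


MR = 22994 / 10770 = 2.14

2.14


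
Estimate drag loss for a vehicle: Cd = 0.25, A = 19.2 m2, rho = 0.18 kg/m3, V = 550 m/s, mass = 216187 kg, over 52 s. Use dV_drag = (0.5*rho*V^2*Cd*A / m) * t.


D = 0.5 * 0.18 * 550^2 * 0.25 * 19.2 = 130680.0 N
a = 130680.0 / 216187 = 0.6045 m/s2
dV = 0.6045 * 52 = 31.4 m/s

31.4 m/s


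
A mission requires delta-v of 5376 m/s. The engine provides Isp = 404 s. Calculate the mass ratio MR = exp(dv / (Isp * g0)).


Ve = 404 * 9.81 = 3963.24 m/s
MR = exp(5376 / 3963.24) = 3.882

3.882


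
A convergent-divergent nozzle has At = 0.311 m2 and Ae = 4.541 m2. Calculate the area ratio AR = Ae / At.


AR = 4.541 / 0.311 = 14.6

14.6


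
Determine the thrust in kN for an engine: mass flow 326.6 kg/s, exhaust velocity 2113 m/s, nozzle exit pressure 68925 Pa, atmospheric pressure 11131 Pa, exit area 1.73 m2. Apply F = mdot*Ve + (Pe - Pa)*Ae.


F = 326.6 * 2113 + (68925 - 11131) * 1.73 = 790089.0 N = 790.1 kN

790.1 kN


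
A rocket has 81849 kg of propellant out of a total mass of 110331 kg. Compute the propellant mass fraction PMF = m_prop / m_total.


PMF = 81849 / 110331 = 0.742

0.742


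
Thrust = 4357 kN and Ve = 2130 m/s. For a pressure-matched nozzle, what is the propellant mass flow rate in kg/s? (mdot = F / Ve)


mdot = F / Ve = 4357000 / 2130 = 2045.5 kg/s

2045.5 kg/s


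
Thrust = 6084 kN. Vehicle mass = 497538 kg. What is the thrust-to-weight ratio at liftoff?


TWR = 6084000 / (497538 * 9.81) = 1.25

1.25


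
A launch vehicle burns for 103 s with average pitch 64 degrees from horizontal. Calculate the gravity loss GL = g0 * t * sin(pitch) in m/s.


GL = 9.81 * 103 * sin(64 deg) = 908 m/s

908 m/s


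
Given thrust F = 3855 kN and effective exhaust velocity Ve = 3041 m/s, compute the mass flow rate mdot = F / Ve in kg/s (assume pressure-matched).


mdot = F / Ve = 3855000 / 3041 = 1267.7 kg/s

1267.7 kg/s


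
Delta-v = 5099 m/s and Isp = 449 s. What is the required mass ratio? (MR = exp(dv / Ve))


Ve = 449 * 9.81 = 4404.69 m/s
MR = exp(5099 / 4404.69) = 3.182

3.182


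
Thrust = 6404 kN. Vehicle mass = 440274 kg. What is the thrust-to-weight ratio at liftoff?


TWR = 6404000 / (440274 * 9.81) = 1.48

1.48


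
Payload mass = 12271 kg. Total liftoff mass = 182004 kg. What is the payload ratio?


PR = 12271 / 182004 = 0.0674

0.0674


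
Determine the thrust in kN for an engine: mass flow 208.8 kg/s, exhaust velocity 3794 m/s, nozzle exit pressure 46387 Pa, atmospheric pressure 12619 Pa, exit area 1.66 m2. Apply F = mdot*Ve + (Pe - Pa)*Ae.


F = 208.8 * 3794 + (46387 - 12619) * 1.66 = 848242.0 N = 848.2 kN

848.2 kN


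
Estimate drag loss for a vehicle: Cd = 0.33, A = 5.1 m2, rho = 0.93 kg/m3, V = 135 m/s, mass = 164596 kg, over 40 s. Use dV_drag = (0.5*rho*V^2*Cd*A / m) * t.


D = 0.5 * 0.93 * 135^2 * 0.33 * 5.1 = 14262.79 N
a = 14262.79 / 164596 = 0.0867 m/s2
dV = 0.0867 * 40 = 3.5 m/s

3.5 m/s


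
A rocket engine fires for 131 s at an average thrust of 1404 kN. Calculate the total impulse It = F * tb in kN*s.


It = 1404 * 131 = 183924 kN*s

183924 kN*s


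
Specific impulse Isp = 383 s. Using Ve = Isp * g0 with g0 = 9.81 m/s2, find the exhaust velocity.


Ve = Isp * g0 = 383 * 9.81 = 3757.2 m/s

3757.2 m/s


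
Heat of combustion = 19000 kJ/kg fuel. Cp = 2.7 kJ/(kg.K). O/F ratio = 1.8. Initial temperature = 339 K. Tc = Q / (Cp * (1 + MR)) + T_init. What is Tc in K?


Tc = 19000 / (2.7 * (1 + 1.8)) + 339 = 2852 K

2852 K


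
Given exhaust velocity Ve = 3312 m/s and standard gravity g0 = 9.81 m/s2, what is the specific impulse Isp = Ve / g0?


Isp = Ve / g0 = 3312 / 9.81 = 337.6 s

337.6 s


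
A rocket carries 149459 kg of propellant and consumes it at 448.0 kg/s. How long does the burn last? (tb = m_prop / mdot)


tb = 149459 / 448.0 = 333.6 s

333.6 s


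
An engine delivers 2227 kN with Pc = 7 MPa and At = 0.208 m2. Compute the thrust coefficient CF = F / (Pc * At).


CF = 2227000 / (7e6 * 0.208) = 1.53

1.53


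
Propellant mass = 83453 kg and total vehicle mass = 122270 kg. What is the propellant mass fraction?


PMF = 83453 / 122270 = 0.683

0.683


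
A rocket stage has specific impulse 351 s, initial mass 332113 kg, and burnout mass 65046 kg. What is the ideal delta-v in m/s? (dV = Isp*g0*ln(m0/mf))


Ve = 351 * 9.81 = 3443.31 m/s
dV = 3443.31 * ln(332113/65046) = 5614 m/s

5614 m/s


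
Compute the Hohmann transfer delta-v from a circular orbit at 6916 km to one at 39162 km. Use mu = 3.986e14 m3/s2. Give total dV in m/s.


V1 = sqrt(mu/r1) = 7591.74 m/s
dV1 = V1*(sqrt(2*r2/(r1+r2)) - 1) = 2306.13 m/s
V2 = sqrt(mu/r2) = 3190.33 m/s
dV2 = V2*(1 - sqrt(2*r1/(r1+r2))) = 1442.37 m/s
Total dV = 3749 m/s

3749 m/s


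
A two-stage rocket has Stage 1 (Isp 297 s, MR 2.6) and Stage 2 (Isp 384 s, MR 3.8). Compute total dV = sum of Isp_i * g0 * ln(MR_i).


dV1 = 297 * 9.81 * ln(2.6) = 2783.9 m/s
dV2 = 384 * 9.81 * ln(3.8) = 5029.0 m/s
Total dV = 2783.9 + 5029.0 = 7812.9 m/s ~ 7813 m/s

7813 m/s


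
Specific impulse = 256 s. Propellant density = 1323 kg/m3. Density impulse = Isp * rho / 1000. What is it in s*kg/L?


rho*Isp = 256 * 1323 / 1000 = 339 s*kg/L

339 s*kg/L


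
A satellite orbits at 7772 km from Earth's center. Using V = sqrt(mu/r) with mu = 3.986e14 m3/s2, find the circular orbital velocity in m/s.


V = sqrt(3.986e14 / 7772000) = 7161 m/s

7161 m/s


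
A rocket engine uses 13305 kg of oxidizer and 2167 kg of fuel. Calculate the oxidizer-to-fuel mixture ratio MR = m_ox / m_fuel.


MR = 13305 / 2167 = 6.14

6.14


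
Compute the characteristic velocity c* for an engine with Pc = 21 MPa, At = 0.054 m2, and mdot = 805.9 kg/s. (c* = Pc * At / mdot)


c* = 21e6 * 0.054 / 805.9 = 1407 m/s

1407 m/s


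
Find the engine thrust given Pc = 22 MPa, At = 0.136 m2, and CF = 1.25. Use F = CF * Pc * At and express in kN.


F = 1.25 * 22e6 * 0.136 = 3.7400e+06 N = 3740.0 kN

3740.0 kN


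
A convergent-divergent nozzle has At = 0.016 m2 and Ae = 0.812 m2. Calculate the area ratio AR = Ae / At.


AR = 0.812 / 0.016 = 50.8

50.8


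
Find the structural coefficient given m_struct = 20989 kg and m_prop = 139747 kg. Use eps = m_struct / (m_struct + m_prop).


eps = 20989 / (20989 + 139747) = 0.1306

0.1306


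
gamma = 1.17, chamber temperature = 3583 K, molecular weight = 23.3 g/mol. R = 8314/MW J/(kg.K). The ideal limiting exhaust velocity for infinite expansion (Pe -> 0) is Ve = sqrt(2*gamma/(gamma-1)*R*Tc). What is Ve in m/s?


R = 8314 / 23.3 = 356.82 J/(kg.K)
Ve = sqrt(2 * 1.17 / (1.17 - 1) * 356.82 * 3583) = 4195 m/s

4195 m/s


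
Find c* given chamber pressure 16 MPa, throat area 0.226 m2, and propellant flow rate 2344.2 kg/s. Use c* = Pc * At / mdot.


c* = 16e6 * 0.226 / 2344.2 = 1543 m/s

1543 m/s


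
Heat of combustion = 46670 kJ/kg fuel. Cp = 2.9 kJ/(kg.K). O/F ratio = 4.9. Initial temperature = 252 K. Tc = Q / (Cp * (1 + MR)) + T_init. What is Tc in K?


Tc = 46670 / (2.9 * (1 + 4.9)) + 252 = 2980 K

2980 K


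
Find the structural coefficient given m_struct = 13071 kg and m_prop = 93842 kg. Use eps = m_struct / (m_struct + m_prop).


eps = 13071 / (13071 + 93842) = 0.1223

0.1223


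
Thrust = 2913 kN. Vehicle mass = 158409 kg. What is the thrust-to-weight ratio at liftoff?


TWR = 2913000 / (158409 * 9.81) = 1.87

1.87


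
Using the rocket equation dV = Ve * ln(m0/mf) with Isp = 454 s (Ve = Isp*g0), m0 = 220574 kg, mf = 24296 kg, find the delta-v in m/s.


Ve = 454 * 9.81 = 4453.74 m/s
dV = 4453.74 * ln(220574/24296) = 9825 m/s

9825 m/s


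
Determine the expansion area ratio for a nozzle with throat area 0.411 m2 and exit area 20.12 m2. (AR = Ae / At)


AR = 20.12 / 0.411 = 49.0

49.0


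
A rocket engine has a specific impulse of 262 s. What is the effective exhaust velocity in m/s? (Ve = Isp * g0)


Ve = Isp * g0 = 262 * 9.81 = 2570.2 m/s

2570.2 m/s


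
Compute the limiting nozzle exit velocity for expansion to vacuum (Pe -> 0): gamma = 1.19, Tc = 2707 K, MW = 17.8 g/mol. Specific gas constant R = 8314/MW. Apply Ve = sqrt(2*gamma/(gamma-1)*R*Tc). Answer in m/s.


R = 8314 / 17.8 = 467.08 J/(kg.K)
Ve = sqrt(2 * 1.19 / (1.19 - 1) * 467.08 * 2707) = 3980 m/s

3980 m/s


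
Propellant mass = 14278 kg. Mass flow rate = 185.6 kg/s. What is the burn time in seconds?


tb = 14278 / 185.6 = 76.9 s

76.9 s


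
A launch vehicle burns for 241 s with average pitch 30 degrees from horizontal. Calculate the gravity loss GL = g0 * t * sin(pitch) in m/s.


GL = 9.81 * 241 * sin(30 deg) = 1182 m/s

1182 m/s


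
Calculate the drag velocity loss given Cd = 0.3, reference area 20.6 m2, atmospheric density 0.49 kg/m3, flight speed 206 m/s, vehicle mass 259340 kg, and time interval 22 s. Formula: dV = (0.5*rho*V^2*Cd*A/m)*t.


D = 0.5 * 0.49 * 206^2 * 0.3 * 20.6 = 64252.35 N
a = 64252.35 / 259340 = 0.2478 m/s2
dV = 0.2478 * 22 = 5.5 m/s

5.5 m/s


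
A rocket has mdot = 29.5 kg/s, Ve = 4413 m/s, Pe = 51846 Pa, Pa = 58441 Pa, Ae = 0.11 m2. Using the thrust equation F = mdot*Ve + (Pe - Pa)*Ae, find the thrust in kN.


F = 29.5 * 4413 + (51846 - 58441) * 0.11 = 129458.0 N = 129.5 kN

129.5 kN


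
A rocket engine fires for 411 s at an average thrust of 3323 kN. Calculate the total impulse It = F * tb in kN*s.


It = 3323 * 411 = 1365753 kN*s

1365753 kN*s


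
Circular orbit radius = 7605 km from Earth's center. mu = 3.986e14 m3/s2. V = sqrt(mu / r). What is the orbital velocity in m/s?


V = sqrt(3.986e14 / 7605000) = 7240 m/s

7240 m/s


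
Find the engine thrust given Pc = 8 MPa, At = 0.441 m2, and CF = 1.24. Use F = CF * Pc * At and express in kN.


F = 1.24 * 8e6 * 0.441 = 4.3747e+06 N = 4374.7 kN

4374.7 kN


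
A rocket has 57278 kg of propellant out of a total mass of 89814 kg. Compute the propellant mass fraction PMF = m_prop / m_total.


PMF = 57278 / 89814 = 0.638

0.638


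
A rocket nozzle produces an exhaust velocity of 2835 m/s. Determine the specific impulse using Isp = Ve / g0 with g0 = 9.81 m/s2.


Isp = Ve / g0 = 2835 / 9.81 = 289.0 s

289.0 s


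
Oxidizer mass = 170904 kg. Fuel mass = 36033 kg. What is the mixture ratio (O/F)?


MR = 170904 / 36033 = 4.74

4.74


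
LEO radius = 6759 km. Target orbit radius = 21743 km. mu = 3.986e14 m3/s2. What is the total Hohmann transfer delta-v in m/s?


V1 = sqrt(mu/r1) = 7679.4 m/s
dV1 = V1*(sqrt(2*r2/(r1+r2)) - 1) = 1806.19 m/s
V2 = sqrt(mu/r2) = 4281.63 m/s
dV2 = V2*(1 - sqrt(2*r1/(r1+r2))) = 1332.95 m/s
Total dV = 3139 m/s

3139 m/s


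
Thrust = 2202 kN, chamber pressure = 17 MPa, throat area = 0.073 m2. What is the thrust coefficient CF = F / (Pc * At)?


CF = 2202000 / (17e6 * 0.073) = 1.77

1.77


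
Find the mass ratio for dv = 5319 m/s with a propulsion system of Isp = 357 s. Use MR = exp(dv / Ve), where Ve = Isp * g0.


Ve = 357 * 9.81 = 3502.17 m/s
MR = exp(5319 / 3502.17) = 4.567

4.567


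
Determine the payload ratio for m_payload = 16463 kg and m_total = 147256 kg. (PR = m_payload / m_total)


PR = 16463 / 147256 = 0.1118

0.1118


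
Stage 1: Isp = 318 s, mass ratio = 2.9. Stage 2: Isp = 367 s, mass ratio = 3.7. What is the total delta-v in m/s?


dV1 = 318 * 9.81 * ln(2.9) = 3321.5 m/s
dV2 = 367 * 9.81 * ln(3.7) = 4710.4 m/s
Total dV = 3321.5 + 4710.4 = 8031.9 m/s ~ 8032 m/s

8032 m/s


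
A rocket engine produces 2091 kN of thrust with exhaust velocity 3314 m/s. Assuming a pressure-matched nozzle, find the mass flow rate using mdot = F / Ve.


mdot = F / Ve = 2091000 / 3314 = 631.0 kg/s

631.0 kg/s


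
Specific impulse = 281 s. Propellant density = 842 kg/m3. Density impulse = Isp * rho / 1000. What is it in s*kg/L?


rho*Isp = 281 * 842 / 1000 = 237 s*kg/L

237 s*kg/L


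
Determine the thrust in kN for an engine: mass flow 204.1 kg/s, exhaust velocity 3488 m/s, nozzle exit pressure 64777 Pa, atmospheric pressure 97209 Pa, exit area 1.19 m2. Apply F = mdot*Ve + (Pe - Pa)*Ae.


F = 204.1 * 3488 + (64777 - 97209) * 1.19 = 673307.0 N = 673.3 kN

673.3 kN


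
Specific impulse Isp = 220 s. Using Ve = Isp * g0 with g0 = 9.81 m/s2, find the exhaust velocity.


Ve = Isp * g0 = 220 * 9.81 = 2158.2 m/s

2158.2 m/s


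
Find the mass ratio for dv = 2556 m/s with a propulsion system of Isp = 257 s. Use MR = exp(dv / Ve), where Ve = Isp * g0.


Ve = 257 * 9.81 = 2521.17 m/s
MR = exp(2556 / 2521.17) = 2.756

2.756


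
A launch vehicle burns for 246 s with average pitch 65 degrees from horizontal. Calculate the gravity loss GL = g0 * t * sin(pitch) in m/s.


GL = 9.81 * 246 * sin(65 deg) = 2187 m/s

2187 m/s


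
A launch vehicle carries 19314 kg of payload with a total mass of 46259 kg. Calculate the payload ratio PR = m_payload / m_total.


PR = 19314 / 46259 = 0.4175

0.4175


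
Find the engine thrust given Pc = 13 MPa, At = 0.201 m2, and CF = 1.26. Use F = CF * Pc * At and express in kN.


F = 1.26 * 13e6 * 0.201 = 3.2924e+06 N = 3292.4 kN

3292.4 kN


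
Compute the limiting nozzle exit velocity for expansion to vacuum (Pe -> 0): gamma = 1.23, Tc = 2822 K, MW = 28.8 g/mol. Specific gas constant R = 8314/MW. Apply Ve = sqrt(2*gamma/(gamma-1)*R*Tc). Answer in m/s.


R = 8314 / 28.8 = 288.68 J/(kg.K)
Ve = sqrt(2 * 1.23 / (1.23 - 1) * 288.68 * 2822) = 2952 m/s

2952 m/s


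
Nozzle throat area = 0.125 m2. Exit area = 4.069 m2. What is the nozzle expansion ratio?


AR = 4.069 / 0.125 = 32.6

32.6


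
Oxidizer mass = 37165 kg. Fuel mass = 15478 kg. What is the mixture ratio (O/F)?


MR = 37165 / 15478 = 2.4

2.4


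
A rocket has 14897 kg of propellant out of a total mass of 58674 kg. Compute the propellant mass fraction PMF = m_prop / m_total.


PMF = 14897 / 58674 = 0.254

0.254


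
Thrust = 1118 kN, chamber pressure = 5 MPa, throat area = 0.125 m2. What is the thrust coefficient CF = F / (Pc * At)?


CF = 1118000 / (5e6 * 0.125) = 1.79

1.79


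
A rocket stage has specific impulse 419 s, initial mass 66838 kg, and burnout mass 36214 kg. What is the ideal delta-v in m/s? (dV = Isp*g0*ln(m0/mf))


Ve = 419 * 9.81 = 4110.39 m/s
dV = 4110.39 * ln(66838/36214) = 2519 m/s

2519 m/s


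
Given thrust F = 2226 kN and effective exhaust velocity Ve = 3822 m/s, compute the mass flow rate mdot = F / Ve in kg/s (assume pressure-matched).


mdot = F / Ve = 2226000 / 3822 = 582.4 kg/s

582.4 kg/s


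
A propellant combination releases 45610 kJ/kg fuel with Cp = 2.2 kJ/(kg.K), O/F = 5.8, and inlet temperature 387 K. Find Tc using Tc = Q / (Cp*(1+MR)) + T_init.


Tc = 45610 / (2.2 * (1 + 5.8)) + 387 = 3436 K

3436 K


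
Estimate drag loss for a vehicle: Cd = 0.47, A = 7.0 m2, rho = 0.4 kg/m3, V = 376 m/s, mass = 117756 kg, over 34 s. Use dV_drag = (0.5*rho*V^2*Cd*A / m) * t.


D = 0.5 * 0.4 * 376^2 * 0.47 * 7.0 = 93025.41 N
a = 93025.41 / 117756 = 0.79 m/s2
dV = 0.79 * 34 = 26.9 m/s

26.9 m/s


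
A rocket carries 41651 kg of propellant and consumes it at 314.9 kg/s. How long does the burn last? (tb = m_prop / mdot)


tb = 41651 / 314.9 = 132.3 s

132.3 s


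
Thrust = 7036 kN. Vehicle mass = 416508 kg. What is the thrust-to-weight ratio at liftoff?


TWR = 7036000 / (416508 * 9.81) = 1.72

1.72


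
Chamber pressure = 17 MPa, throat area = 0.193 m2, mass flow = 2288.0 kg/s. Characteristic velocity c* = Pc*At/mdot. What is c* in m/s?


c* = 17e6 * 0.193 / 2288.0 = 1434 m/s

1434 m/s


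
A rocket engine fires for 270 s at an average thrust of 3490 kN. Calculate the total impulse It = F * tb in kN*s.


It = 3490 * 270 = 942300 kN*s

942300 kN*s


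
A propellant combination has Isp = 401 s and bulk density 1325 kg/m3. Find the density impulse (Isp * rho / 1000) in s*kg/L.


rho*Isp = 401 * 1325 / 1000 = 531 s*kg/L

531 s*kg/L


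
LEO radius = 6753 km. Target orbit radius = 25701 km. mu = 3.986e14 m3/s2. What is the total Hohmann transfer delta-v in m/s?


V1 = sqrt(mu/r1) = 7682.81 m/s
dV1 = V1*(sqrt(2*r2/(r1+r2)) - 1) = 1986.07 m/s
V2 = sqrt(mu/r2) = 3938.16 m/s
dV2 = V2*(1 - sqrt(2*r1/(r1+r2))) = 1397.64 m/s
Total dV = 3384 m/s

3384 m/s


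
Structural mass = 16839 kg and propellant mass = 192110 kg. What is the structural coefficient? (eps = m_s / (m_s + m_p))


eps = 16839 / (16839 + 192110) = 0.0806

0.0806


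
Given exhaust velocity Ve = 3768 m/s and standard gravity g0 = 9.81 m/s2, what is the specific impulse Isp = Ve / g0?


Isp = Ve / g0 = 3768 / 9.81 = 384.1 s

384.1 s


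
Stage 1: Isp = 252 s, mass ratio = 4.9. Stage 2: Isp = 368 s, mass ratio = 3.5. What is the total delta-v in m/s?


dV1 = 252 * 9.81 * ln(4.9) = 3928.8 m/s
dV2 = 368 * 9.81 * ln(3.5) = 4522.6 m/s
Total dV = 3928.8 + 4522.6 = 8451.4 m/s ~ 8451 m/s

8451 m/s


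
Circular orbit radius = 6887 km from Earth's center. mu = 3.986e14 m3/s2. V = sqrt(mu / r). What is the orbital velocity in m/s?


V = sqrt(3.986e14 / 6887000) = 7608 m/s

7608 m/s


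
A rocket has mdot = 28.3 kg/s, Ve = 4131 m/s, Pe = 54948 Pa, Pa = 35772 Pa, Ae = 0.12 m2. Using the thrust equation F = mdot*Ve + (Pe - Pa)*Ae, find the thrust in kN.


F = 28.3 * 4131 + (54948 - 35772) * 0.12 = 119208.0 N = 119.2 kN

119.2 kN


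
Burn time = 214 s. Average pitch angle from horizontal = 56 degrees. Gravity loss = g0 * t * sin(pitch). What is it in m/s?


GL = 9.81 * 214 * sin(56 deg) = 1740 m/s

1740 m/s


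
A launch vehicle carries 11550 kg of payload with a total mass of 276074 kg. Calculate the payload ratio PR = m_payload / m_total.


PR = 11550 / 276074 = 0.0418

0.0418


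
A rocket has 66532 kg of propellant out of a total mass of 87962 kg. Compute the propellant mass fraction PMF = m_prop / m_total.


PMF = 66532 / 87962 = 0.756

0.756


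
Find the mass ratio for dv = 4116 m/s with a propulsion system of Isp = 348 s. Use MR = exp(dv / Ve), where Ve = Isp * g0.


Ve = 348 * 9.81 = 3413.88 m/s
MR = exp(4116 / 3413.88) = 3.339

3.339


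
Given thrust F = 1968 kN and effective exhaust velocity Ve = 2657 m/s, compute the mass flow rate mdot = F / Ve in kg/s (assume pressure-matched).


mdot = F / Ve = 1968000 / 2657 = 740.7 kg/s

740.7 kg/s


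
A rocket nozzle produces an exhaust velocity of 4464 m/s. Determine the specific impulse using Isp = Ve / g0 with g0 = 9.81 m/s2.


Isp = Ve / g0 = 4464 / 9.81 = 455.0 s

455.0 s


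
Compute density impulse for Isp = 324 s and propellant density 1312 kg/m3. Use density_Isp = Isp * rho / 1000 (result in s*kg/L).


rho*Isp = 324 * 1312 / 1000 = 425 s*kg/L

425 s*kg/L


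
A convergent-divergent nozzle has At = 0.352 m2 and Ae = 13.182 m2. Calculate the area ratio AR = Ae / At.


AR = 13.182 / 0.352 = 37.4

37.4


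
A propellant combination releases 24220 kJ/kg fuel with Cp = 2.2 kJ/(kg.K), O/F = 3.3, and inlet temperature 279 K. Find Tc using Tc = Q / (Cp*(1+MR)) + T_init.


Tc = 24220 / (2.2 * (1 + 3.3)) + 279 = 2839 K

2839 K


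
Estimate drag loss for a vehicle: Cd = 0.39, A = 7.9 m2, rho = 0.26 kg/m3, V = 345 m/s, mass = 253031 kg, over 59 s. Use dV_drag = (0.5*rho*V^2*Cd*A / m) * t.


D = 0.5 * 0.26 * 345^2 * 0.39 * 7.9 = 47673.08 N
a = 47673.08 / 253031 = 0.1884 m/s2
dV = 0.1884 * 59 = 11.1 m/s

11.1 m/s


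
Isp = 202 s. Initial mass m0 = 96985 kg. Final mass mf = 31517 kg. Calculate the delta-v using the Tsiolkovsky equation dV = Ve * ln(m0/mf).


Ve = 202 * 9.81 = 1981.62 m/s
dV = 1981.62 * ln(96985/31517) = 2227 m/s

2227 m/s


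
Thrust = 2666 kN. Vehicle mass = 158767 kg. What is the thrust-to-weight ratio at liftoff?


TWR = 2666000 / (158767 * 9.81) = 1.71

1.71


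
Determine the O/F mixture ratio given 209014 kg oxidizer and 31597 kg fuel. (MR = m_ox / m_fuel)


MR = 209014 / 31597 = 6.61

6.61


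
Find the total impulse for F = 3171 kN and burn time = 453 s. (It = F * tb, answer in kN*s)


It = 3171 * 453 = 1436463 kN*s

1436463 kN*s


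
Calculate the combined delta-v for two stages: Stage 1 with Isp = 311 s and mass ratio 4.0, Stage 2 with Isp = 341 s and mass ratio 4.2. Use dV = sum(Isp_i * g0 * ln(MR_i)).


dV1 = 311 * 9.81 * ln(4.0) = 4229.5 m/s
dV2 = 341 * 9.81 * ln(4.2) = 4800.7 m/s
Total dV = 4229.5 + 4800.7 = 9030.2 m/s ~ 9030 m/s

9030 m/s


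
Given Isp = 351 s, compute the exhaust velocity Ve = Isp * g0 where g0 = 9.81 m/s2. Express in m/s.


Ve = Isp * g0 = 351 * 9.81 = 3443.3 m/s

3443.3 m/s


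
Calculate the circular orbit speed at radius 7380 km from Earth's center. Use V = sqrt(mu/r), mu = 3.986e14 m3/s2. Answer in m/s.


V = sqrt(3.986e14 / 7380000) = 7349 m/s

7349 m/s


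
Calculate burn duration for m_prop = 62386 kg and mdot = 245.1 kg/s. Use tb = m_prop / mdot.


tb = 62386 / 245.1 = 254.5 s

254.5 s


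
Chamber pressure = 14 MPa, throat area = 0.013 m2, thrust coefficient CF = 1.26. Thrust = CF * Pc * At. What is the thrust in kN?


F = 1.26 * 14e6 * 0.013 = 229320.0 N = 229.3 kN

229.3 kN


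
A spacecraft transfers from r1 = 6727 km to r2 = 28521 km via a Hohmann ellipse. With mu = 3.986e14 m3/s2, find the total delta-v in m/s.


V1 = sqrt(mu/r1) = 7697.65 m/s
dV1 = V1*(sqrt(2*r2/(r1+r2)) - 1) = 2094.73 m/s
V2 = sqrt(mu/r2) = 3738.4 m/s
dV2 = V2*(1 - sqrt(2*r1/(r1+r2))) = 1428.76 m/s
Total dV = 3523 m/s

3523 m/s


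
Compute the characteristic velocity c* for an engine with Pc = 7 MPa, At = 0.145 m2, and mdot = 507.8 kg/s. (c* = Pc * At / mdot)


c* = 7e6 * 0.145 / 507.8 = 1999 m/s

1999 m/s


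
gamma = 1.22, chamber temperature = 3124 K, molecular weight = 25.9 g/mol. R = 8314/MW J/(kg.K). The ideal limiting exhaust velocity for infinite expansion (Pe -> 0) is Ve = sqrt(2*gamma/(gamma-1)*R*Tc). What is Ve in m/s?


R = 8314 / 25.9 = 321.0 J/(kg.K)
Ve = sqrt(2 * 1.22 / (1.22 - 1) * 321.0 * 3124) = 3335 m/s

3335 m/s


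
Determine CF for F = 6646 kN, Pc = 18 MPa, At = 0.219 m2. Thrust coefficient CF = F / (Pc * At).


CF = 6646000 / (18e6 * 0.219) = 1.69

1.69


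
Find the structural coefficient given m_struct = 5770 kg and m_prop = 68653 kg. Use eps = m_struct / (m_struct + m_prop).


eps = 5770 / (5770 + 68653) = 0.0775

0.0775


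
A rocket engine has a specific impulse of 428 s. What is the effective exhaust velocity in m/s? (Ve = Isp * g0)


Ve = Isp * g0 = 428 * 9.81 = 4198.7 m/s

4198.7 m/s


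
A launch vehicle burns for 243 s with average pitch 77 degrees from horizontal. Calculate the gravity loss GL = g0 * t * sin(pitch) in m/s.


GL = 9.81 * 243 * sin(77 deg) = 2323 m/s

2323 m/s


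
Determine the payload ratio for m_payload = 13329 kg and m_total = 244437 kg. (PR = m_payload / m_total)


PR = 13329 / 244437 = 0.0545

0.0545


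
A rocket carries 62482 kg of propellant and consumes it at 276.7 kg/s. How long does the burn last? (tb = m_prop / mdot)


tb = 62482 / 276.7 = 225.8 s

225.8 s


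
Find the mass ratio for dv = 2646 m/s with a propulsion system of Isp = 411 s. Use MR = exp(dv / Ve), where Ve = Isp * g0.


Ve = 411 * 9.81 = 4031.91 m/s
MR = exp(2646 / 4031.91) = 1.928

1.928


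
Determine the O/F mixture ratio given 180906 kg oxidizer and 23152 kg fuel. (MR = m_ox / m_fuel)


MR = 180906 / 23152 = 7.81

7.81


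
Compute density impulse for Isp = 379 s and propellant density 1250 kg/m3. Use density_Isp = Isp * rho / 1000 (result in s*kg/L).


rho*Isp = 379 * 1250 / 1000 = 474 s*kg/L

474 s*kg/L


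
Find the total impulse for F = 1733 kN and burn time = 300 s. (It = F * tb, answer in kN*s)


It = 1733 * 300 = 519900 kN*s

519900 kN*s


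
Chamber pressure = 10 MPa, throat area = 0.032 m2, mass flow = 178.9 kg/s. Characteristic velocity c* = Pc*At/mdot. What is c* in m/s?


c* = 10e6 * 0.032 / 178.9 = 1789 m/s

1789 m/s


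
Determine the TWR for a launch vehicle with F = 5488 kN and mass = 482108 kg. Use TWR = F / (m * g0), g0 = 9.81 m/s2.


TWR = 5488000 / (482108 * 9.81) = 1.16

1.16


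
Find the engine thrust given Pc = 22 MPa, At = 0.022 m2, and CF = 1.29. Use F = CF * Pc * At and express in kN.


F = 1.29 * 22e6 * 0.022 = 624360.0 N = 624.4 kN

624.4 kN


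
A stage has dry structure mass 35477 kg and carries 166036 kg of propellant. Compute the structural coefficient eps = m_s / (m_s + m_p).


eps = 35477 / (35477 + 166036) = 0.1761

0.1761


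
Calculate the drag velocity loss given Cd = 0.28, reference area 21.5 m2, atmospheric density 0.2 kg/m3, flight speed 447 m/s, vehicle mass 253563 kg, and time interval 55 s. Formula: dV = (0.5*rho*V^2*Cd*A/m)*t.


D = 0.5 * 0.2 * 447^2 * 0.28 * 21.5 = 120285.02 N
a = 120285.02 / 253563 = 0.4744 m/s2
dV = 0.4744 * 55 = 26.1 m/s

26.1 m/s


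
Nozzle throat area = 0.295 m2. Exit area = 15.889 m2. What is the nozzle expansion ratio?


AR = 15.889 / 0.295 = 53.9

53.9


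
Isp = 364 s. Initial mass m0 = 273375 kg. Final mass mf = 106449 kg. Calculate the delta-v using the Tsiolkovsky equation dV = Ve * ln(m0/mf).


Ve = 364 * 9.81 = 3570.84 m/s
dV = 3570.84 * ln(273375/106449) = 3368 m/s

3368 m/s


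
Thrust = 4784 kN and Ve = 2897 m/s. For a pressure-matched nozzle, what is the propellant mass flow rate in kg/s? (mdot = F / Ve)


mdot = F / Ve = 4784000 / 2897 = 1651.4 kg/s

1651.4 kg/s


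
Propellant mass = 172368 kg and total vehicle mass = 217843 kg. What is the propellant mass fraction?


PMF = 172368 / 217843 = 0.791

0.791


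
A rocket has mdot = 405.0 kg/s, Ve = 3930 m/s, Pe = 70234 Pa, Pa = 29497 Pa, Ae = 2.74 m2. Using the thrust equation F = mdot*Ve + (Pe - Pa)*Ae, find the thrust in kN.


F = 405.0 * 3930 + (70234 - 29497) * 2.74 = 1.7033e+06 N = 1703.3 kN

1703.3 kN


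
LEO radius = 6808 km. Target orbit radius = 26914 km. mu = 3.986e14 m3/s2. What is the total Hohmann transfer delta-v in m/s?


V1 = sqrt(mu/r1) = 7651.72 m/s
dV1 = V1*(sqrt(2*r2/(r1+r2)) - 1) = 2015.61 m/s
V2 = sqrt(mu/r2) = 3848.39 m/s
dV2 = V2*(1 - sqrt(2*r1/(r1+r2))) = 1403.01 m/s
Total dV = 3419 m/s

3419 m/s


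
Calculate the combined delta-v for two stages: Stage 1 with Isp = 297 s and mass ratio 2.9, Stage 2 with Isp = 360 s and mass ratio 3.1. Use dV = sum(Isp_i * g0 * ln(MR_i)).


dV1 = 297 * 9.81 * ln(2.9) = 3102.1 m/s
dV2 = 360 * 9.81 * ln(3.1) = 3995.7 m/s
Total dV = 3102.1 + 3995.7 = 7097.8 m/s ~ 7098 m/s

7098 m/s


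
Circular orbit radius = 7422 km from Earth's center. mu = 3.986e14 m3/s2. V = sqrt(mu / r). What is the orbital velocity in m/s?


V = sqrt(3.986e14 / 7422000) = 7328 m/s

7328 m/s


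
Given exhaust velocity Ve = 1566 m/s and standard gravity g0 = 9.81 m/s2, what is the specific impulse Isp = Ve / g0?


Isp = Ve / g0 = 1566 / 9.81 = 159.6 s

159.6 s


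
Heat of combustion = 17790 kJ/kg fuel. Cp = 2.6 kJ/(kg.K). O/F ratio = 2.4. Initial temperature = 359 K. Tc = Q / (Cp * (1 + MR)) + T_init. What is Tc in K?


Tc = 17790 / (2.6 * (1 + 2.4)) + 359 = 2371 K

2371 K


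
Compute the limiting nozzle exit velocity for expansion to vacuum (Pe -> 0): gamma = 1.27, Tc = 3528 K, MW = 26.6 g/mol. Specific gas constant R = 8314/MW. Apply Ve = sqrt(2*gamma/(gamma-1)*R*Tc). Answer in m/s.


R = 8314 / 26.6 = 312.56 J/(kg.K)
Ve = sqrt(2 * 1.27 / (1.27 - 1) * 312.56 * 3528) = 3221 m/s

3221 m/s


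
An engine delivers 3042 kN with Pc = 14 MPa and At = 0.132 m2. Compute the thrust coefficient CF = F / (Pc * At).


CF = 3042000 / (14e6 * 0.132) = 1.65

1.65


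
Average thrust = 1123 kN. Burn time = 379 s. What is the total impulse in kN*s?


It = 1123 * 379 = 425617 kN*s

425617 kN*s


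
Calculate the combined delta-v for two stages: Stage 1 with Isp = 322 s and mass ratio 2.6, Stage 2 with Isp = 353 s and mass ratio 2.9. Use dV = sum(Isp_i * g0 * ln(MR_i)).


dV1 = 322 * 9.81 * ln(2.6) = 3018.3 m/s
dV2 = 353 * 9.81 * ln(2.9) = 3687.0 m/s
Total dV = 3018.3 + 3687.0 = 6705.3 m/s ~ 6705 m/s

6705 m/s


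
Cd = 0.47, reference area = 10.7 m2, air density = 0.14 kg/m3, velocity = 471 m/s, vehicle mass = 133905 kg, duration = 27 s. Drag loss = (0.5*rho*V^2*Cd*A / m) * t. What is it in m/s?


D = 0.5 * 0.14 * 471^2 * 0.47 * 10.7 = 78094.69 N
a = 78094.69 / 133905 = 0.5832 m/s2
dV = 0.5832 * 27 = 15.7 m/s

15.7 m/s


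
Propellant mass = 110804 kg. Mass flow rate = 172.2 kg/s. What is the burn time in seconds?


tb = 110804 / 172.2 = 643.5 s

643.5 s


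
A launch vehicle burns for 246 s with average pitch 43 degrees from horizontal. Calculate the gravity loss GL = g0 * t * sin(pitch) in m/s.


GL = 9.81 * 246 * sin(43 deg) = 1646 m/s

1646 m/s


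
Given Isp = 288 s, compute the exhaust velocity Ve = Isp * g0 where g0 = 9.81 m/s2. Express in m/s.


Ve = Isp * g0 = 288 * 9.81 = 2825.3 m/s

2825.3 m/s


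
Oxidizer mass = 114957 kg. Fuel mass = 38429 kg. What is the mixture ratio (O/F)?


MR = 114957 / 38429 = 2.99

2.99


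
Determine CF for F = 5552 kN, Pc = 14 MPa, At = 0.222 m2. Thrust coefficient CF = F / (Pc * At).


CF = 5552000 / (14e6 * 0.222) = 1.79

1.79


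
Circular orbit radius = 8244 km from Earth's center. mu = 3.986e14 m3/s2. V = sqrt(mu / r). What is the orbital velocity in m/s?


V = sqrt(3.986e14 / 8244000) = 6953 m/s

6953 m/s


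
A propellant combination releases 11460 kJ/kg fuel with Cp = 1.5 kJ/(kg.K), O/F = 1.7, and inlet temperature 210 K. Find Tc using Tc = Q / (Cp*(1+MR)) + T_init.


Tc = 11460 / (1.5 * (1 + 1.7)) + 210 = 3040 K

3040 K


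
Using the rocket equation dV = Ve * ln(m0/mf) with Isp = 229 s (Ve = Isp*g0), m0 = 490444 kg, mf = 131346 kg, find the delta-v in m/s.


Ve = 229 * 9.81 = 2246.49 m/s
dV = 2246.49 * ln(490444/131346) = 2960 m/s

2960 m/s


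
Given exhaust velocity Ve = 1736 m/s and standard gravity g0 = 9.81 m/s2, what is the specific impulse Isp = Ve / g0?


Isp = Ve / g0 = 1736 / 9.81 = 177.0 s

177.0 s


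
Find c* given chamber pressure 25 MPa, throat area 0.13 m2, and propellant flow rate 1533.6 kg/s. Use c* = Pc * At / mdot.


c* = 25e6 * 0.13 / 1533.6 = 2119 m/s

2119 m/s


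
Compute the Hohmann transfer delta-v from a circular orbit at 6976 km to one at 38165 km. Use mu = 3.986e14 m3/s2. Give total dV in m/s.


V1 = sqrt(mu/r1) = 7559.02 m/s
dV1 = V1*(sqrt(2*r2/(r1+r2)) - 1) = 2270.39 m/s
V2 = sqrt(mu/r2) = 3231.74 m/s
dV2 = V2*(1 - sqrt(2*r1/(r1+r2))) = 1435.07 m/s
Total dV = 3705 m/s

3705 m/s


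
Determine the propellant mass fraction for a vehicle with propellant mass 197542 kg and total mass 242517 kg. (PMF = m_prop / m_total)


PMF = 197542 / 242517 = 0.815

0.815


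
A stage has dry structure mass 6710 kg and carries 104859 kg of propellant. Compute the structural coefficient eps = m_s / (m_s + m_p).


eps = 6710 / (6710 + 104859) = 0.0601

0.0601


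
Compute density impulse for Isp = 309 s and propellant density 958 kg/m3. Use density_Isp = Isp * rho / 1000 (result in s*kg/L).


rho*Isp = 309 * 958 / 1000 = 296 s*kg/L

296 s*kg/L


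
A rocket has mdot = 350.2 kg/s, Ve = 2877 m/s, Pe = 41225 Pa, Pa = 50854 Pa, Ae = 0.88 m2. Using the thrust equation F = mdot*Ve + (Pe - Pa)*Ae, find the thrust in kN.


F = 350.2 * 2877 + (41225 - 50854) * 0.88 = 999052.0 N = 999.1 kN

999.1 kN


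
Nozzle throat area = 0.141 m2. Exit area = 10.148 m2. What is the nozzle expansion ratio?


AR = 10.148 / 0.141 = 72.0

72.0


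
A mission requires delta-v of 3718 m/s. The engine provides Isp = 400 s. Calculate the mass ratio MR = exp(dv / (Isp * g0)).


Ve = 400 * 9.81 = 3924.0 m/s
MR = exp(3718 / 3924.0) = 2.579

2.579


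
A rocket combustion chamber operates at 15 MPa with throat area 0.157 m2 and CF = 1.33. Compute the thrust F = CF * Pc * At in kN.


F = 1.33 * 15e6 * 0.157 = 3.1322e+06 N = 3132.2 kN

3132.2 kN


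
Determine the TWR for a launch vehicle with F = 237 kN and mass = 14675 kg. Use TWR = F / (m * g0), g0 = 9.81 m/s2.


TWR = 237000 / (14675 * 9.81) = 1.65

1.65


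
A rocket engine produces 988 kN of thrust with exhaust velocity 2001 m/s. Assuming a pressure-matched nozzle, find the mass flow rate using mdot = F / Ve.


mdot = F / Ve = 988000 / 2001 = 493.8 kg/s

493.8 kg/s


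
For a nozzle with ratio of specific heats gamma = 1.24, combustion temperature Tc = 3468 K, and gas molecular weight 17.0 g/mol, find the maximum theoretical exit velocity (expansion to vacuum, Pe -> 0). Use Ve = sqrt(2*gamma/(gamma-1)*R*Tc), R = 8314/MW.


R = 8314 / 17.0 = 489.06 J/(kg.K)
Ve = sqrt(2 * 1.24 / (1.24 - 1) * 489.06 * 3468) = 4186 m/s

4186 m/s


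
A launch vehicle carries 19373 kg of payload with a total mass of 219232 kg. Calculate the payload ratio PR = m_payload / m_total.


PR = 19373 / 219232 = 0.0884

0.0884


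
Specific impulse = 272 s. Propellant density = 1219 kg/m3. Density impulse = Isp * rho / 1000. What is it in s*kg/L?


rho*Isp = 272 * 1219 / 1000 = 332 s*kg/L

332 s*kg/L


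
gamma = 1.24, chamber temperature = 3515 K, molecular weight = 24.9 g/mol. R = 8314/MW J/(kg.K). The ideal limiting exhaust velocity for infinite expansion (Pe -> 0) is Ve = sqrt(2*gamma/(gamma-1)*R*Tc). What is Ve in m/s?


R = 8314 / 24.9 = 333.9 J/(kg.K)
Ve = sqrt(2 * 1.24 / (1.24 - 1) * 333.9 * 3515) = 3482 m/s

3482 m/s


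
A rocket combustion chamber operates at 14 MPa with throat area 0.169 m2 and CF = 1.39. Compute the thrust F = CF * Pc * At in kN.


F = 1.39 * 14e6 * 0.169 = 3.2887e+06 N = 3288.7 kN

3288.7 kN


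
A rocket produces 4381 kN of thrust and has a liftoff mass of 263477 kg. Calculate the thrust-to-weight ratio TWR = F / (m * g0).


TWR = 4381000 / (263477 * 9.81) = 1.69

1.69


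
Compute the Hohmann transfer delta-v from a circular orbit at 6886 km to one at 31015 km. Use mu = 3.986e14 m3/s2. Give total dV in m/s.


V1 = sqrt(mu/r1) = 7608.26 m/s
dV1 = V1*(sqrt(2*r2/(r1+r2)) - 1) = 2125.06 m/s
V2 = sqrt(mu/r2) = 3584.95 m/s
dV2 = V2*(1 - sqrt(2*r1/(r1+r2))) = 1423.94 m/s
Total dV = 3549 m/s

3549 m/s


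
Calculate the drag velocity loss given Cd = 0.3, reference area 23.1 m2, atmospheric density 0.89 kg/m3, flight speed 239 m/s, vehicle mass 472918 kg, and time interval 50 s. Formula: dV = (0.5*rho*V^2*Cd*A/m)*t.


D = 0.5 * 0.89 * 239^2 * 0.3 * 23.1 = 176152.6 N
a = 176152.6 / 472918 = 0.3725 m/s2
dV = 0.3725 * 50 = 18.6 m/s

18.6 m/s


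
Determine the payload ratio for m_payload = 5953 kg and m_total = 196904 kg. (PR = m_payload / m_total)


PR = 5953 / 196904 = 0.0302

0.0302


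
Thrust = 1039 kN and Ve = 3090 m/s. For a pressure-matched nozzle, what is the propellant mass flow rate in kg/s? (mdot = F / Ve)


mdot = F / Ve = 1039000 / 3090 = 336.2 kg/s

336.2 kg/s


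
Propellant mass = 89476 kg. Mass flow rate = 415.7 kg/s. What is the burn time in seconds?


tb = 89476 / 415.7 = 215.2 s

215.2 s


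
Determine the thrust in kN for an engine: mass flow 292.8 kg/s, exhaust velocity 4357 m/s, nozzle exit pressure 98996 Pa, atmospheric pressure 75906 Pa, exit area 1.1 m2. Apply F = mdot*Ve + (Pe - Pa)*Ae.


F = 292.8 * 4357 + (98996 - 75906) * 1.1 = 1.3011e+06 N = 1301.1 kN

1301.1 kN


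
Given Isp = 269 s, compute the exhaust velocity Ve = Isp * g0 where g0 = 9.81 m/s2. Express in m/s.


Ve = Isp * g0 = 269 * 9.81 = 2638.9 m/s

2638.9 m/s


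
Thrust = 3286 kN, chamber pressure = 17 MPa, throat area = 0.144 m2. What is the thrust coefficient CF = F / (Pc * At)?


CF = 3286000 / (17e6 * 0.144) = 1.34

1.34


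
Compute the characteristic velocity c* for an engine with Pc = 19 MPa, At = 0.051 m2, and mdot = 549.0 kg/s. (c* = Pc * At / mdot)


c* = 19e6 * 0.051 / 549.0 = 1765 m/s

1765 m/s


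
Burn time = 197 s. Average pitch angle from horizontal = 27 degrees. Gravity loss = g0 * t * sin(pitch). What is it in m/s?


GL = 9.81 * 197 * sin(27 deg) = 877 m/s

877 m/s


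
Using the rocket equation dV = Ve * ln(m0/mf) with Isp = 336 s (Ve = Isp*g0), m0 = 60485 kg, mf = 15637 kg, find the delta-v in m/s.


Ve = 336 * 9.81 = 3296.16 m/s
dV = 3296.16 * ln(60485/15637) = 4459 m/s

4459 m/s


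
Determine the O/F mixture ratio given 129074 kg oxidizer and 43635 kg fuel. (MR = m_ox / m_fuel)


MR = 129074 / 43635 = 2.96

2.96


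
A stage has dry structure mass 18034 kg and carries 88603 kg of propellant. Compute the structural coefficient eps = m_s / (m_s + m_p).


eps = 18034 / (18034 + 88603) = 0.1691

0.1691


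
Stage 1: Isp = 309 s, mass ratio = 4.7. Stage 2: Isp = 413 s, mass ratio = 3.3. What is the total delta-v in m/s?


dV1 = 309 * 9.81 * ln(4.7) = 4691.1 m/s
dV2 = 413 * 9.81 * ln(3.3) = 4837.2 m/s
Total dV = 4691.1 + 4837.2 = 9528.3 m/s ~ 9528 m/s

9528 m/s


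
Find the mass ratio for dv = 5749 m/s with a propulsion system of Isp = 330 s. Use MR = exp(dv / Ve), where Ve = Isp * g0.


Ve = 330 * 9.81 = 3237.3 m/s
MR = exp(5749 / 3237.3) = 5.905

5.905


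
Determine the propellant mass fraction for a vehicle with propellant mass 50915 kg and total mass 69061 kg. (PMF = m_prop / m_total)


PMF = 50915 / 69061 = 0.737

0.737


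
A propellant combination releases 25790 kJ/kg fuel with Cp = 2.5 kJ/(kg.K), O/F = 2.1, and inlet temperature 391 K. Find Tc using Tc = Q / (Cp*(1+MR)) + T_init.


Tc = 25790 / (2.5 * (1 + 2.1)) + 391 = 3719 K

3719 K


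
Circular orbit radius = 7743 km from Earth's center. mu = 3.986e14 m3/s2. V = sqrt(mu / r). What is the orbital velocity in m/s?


V = sqrt(3.986e14 / 7743000) = 7175 m/s

7175 m/s
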